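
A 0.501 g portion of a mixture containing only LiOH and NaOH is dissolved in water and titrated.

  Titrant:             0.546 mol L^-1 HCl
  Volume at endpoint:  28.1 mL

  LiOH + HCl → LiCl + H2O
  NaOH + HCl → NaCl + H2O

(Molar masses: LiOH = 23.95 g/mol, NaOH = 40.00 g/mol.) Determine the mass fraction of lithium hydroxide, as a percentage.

n(HCl) = 0.0281 × 0.546 = 0.0153 mol
Let x = n(LiOH), y = n(NaOH).
Titrant: 1x + 1y = 0.0153;  mass: 23.95x + 40.00y = 0.501
Solving, x = 7.02 × 10^-3 mol, y = 8.32 × 10^-3 mol
mass of LiOH = 7.02 × 10^-3 × 23.95 = 0.168 g
% LiOH = 0.168 / 0.501 × 100 = 33.6 %

33.6 %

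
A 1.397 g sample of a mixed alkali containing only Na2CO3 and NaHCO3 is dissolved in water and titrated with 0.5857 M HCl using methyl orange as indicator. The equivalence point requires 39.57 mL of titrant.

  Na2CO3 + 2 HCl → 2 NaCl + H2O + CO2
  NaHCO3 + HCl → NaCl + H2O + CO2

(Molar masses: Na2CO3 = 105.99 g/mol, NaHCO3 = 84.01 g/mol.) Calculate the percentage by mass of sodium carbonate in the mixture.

n(HCl) = 0.03957 × 0.5857 = 0.02318 mol
Let x = n(Na2CO3), y = n(NaHCO3).
Titrant: 2x + 1y = 0.02318;  mass: 105.99x + 84.01y = 1.397
Solving, x = 8.867 × 10^-3 mol, y = 5.442 × 10^-3 mol
mass of Na2CO3 = 8.867 × 10^-3 × 105.99 = 0.9398 g
% Na2CO3 = 0.9398 / 1.397 × 100 = 67.27 %

67.27 %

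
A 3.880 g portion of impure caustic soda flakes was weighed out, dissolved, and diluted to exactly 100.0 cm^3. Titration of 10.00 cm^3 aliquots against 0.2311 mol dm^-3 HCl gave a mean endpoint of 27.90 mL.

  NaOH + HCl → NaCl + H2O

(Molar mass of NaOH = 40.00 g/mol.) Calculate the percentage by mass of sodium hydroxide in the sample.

n(HCl) per titration = 0.02790 × 0.2311 = 6.448 × 10^-3 mol
n(NaOH) in each aliquot = 6.448 × 10^-3 mol (1:1 ratio)
n(NaOH) in the whole flask = 6.448 × 10^-3 × 100.0/10.00 = 0.06448 mol
mass of NaOH = 0.06448 × 40.00 = 2.579 g
% NaOH = 2.579 / 3.880 × 100 = 66.47 %

66.47 %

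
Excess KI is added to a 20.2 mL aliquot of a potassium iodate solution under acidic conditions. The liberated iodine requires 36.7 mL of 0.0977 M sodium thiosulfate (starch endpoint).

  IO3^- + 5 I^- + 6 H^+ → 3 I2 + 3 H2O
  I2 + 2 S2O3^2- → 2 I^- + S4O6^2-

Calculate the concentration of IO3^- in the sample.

0.0296 M

n(S2O3^2-) = 0.0367 × 0.0977 = 3.59 × 10^-3 mol
n(I2) = n(S2O3^2-)/2 = 1.79 × 10^-3 mol
From the 1:3 ratio, n(IO3^-) in the aliquot = 1/3 × 1.79 × 10^-3 = 5.98 × 10^-4 mol
[IO3^-] = 5.98 × 10^-4 / 0.0202 = 0.0296 mol/L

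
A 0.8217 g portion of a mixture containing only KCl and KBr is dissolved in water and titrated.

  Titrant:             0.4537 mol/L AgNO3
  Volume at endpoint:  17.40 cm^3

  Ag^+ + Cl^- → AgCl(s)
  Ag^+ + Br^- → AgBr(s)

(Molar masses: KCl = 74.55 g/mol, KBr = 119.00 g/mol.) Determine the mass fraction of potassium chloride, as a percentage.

24.03 %

n(AgNO3) = 0.01740 × 0.4537 = 7.894 × 10^-3 mol
Let x = n(KCl), y = n(KBr).
Titrant: 1x + 1y = 7.894 × 10^-3;  mass: 74.55x + 119.00y = 0.8217
Solving, x = 2.649 × 10^-3 mol, y = 5.246 × 10^-3 mol
mass of KCl = 2.649 × 10^-3 × 74.55 = 0.1975 g
% KCl = 0.1975 / 0.8217 × 100 = 24.03 %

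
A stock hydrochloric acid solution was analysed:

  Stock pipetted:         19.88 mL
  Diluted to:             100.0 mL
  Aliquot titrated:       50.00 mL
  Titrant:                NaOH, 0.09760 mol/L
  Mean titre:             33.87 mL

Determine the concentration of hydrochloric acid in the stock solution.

HCl + NaOH → NaCl + H2O
n(NaOH) = 0.03387 × 0.09760 = 3.306 × 10^-3 mol
n(HCl) in the aliquot = 3.306 × 10^-3 mol (1:1 ratio)
[HCl]_dilute = 3.306 × 10^-3 / 0.05000 = 0.06611 mol/L
Dilution factor = 100.0 / 19.88 = 5.030
[HCl]_stock = 0.06611 × 5.030 = 0.3326 mol/L

0.3326 mol/L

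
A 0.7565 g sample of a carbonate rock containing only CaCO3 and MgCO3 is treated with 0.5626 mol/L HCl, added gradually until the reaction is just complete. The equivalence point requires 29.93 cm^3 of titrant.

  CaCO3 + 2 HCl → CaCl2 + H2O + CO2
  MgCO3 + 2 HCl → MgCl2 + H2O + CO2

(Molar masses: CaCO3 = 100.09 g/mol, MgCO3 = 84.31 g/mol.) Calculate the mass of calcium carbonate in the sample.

n(HCl) = 0.02993 × 0.5626 = 0.01684 mol
Let x = n(CaCO3), y = n(MgCO3).
Titrant: 2x + 2y = 0.01684;  mass: 100.09x + 84.31y = 0.7565
Solving, x = 2.957 × 10^-3 mol, y = 5.462 × 10^-3 mol
mass of CaCO3 = 2.957 × 10^-3 × 100.09 = 0.2960 g

0.2960 g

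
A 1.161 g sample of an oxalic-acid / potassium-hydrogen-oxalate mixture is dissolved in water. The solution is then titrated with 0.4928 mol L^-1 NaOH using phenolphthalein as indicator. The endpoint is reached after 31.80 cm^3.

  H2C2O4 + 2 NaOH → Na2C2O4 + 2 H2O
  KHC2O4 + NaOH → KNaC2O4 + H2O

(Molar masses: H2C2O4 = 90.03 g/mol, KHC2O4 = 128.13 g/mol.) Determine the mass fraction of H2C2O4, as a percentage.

n(NaOH) = 0.03180 × 0.4928 = 0.01567 mol
Let x = n(H2C2O4), y = n(KHC2O4).
Titrant: 2x + 1y = 0.01567;  mass: 90.03x + 128.13y = 1.161
Solving, x = 5.095 × 10^-3 mol, y = 5.481 × 10^-3 mol
mass of H2C2O4 = 5.095 × 10^-3 × 90.03 = 0.4587 g
% H2C2O4 = 0.4587 / 1.161 × 100 = 39.51 %

39.51 %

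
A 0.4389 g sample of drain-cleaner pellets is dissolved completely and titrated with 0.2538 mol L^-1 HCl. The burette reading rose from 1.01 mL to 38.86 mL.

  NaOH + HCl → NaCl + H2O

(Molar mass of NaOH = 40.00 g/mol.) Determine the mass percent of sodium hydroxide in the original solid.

n(HCl) = 0.03785 L × 0.2538 mol/L = 9.606 × 10^-3 mol
n(NaOH) = 9.606 × 10^-3 mol (1:1 ratio)
mass of NaOH = 9.606 × 10^-3 × 40.00 g/mol = 0.3843 g
% NaOH = 0.3843 / 0.4389 × 100 = 87.55 %

87.55 %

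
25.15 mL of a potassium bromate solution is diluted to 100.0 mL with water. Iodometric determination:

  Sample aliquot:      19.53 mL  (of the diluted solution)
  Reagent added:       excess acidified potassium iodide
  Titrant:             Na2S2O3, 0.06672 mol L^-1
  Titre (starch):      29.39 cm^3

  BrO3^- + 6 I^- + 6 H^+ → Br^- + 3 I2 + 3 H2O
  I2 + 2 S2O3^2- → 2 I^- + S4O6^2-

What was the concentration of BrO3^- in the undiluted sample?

n(S2O3^2-) = 0.02939 × 0.06672 = 1.961 × 10^-3 mol
n(I2) = n(S2O3^2-)/2 = 9.805 × 10^-4 mol
From the 1:3 ratio, n(BrO3^-) in the aliquot = 1/3 × 9.805 × 10^-4 = 3.268 × 10^-4 mol
[BrO3^-]_dilute = 3.268 × 10^-4 / 0.01953 = 0.01673 mol/L
[BrO3^-]_original = 0.01673 × 100.0/25.15 = 0.06654 mol/L

0.06654 mol/L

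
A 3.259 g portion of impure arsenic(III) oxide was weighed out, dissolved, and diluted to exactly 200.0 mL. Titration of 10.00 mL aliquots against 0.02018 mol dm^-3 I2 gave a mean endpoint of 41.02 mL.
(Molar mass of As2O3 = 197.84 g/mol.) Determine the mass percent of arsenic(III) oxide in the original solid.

As2O3 + 2 I2 + 2 H2O → As2O5 + 4 HI
n(I2) per titration = 0.04102 × 0.02018 = 8.278 × 10^-4 mol
From the 1:2 ratio, n(As2O3) in each aliquot = 1/2 × 8.278 × 10^-4 = 4.139 × 10^-4 mol
n(As2O3) in the whole flask = 4.139 × 10^-4 × 200.0/10.00 = 8.278 × 10^-3 mol
mass of As2O3 = 8.278 × 10^-3 × 197.84 = 1.638 g
% As2O3 = 1.638 / 3.259 × 100 = 50.25 %

50.25 %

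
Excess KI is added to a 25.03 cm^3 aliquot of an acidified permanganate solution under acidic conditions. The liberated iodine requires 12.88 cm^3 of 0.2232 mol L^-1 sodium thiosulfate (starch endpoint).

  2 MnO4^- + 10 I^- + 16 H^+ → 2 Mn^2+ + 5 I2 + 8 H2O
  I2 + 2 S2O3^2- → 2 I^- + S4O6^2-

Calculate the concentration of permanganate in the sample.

n(S2O3^2-) = 0.01288 × 0.2232 = 2.875 × 10^-3 mol
n(I2) = n(S2O3^2-)/2 = 1.437 × 10^-3 mol
From the 2:5 ratio, n(MnO4^-) in the aliquot = 2/5 × 1.437 × 10^-3 = 5.750 × 10^-4 mol
[MnO4^-] = 5.750 × 10^-4 / 0.02503 = 0.02297 mol/L

0.02297 mol/L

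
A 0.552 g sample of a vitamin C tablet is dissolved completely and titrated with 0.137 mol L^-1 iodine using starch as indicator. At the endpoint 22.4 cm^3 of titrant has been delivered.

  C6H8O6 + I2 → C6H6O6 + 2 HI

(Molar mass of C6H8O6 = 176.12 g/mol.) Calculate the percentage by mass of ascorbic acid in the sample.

n(I2) = 0.0224 L × 0.137 mol/L = 3.07 × 10^-3 mol
n(C6H8O6) = 3.07 × 10^-3 mol (1:1 ratio)
mass of C6H8O6 = 3.07 × 10^-3 × 176.12 g/mol = 0.540 g
% C6H8O6 = 0.540 / 0.552 × 100 = 97.9 %

97.9 %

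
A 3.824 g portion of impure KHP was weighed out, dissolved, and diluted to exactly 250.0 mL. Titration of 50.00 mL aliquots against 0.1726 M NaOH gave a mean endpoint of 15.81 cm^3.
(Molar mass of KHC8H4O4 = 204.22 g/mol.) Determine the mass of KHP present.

KHC8H4O4 + NaOH → KNaC8H4O4 + H2O
n(NaOH) per titration = 0.01581 × 0.1726 = 2.729 × 10^-3 mol
n(KHC8H4O4) in each aliquot = 2.729 × 10^-3 mol (1:1 ratio)
n(KHC8H4O4) in the whole flask = 2.729 × 10^-3 × 250.0/50.00 = 0.01364 mol
mass of KHC8H4O4 = 0.01364 × 204.22 = 2.786 g

2.786 g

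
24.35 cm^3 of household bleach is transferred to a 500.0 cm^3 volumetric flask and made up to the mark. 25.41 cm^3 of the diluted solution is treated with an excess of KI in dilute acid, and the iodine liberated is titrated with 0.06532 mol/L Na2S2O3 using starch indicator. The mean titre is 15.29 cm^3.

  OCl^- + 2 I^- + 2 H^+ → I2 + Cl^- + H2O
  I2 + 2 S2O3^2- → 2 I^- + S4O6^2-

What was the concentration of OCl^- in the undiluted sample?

0.4035 mol/L

n(S2O3^2-) = 0.01529 × 0.06532 = 9.987 × 10^-4 mol
n(I2) = n(S2O3^2-)/2 = 4.994 × 10^-4 mol
n(OCl^-) in the aliquot = 4.994 × 10^-4 mol (1:1 ratio)
[OCl^-]_dilute = 4.994 × 10^-4 / 0.02541 = 0.01965 mol/L
[OCl^-]_original = 0.01965 × 500.0/24.35 = 0.4035 mol/L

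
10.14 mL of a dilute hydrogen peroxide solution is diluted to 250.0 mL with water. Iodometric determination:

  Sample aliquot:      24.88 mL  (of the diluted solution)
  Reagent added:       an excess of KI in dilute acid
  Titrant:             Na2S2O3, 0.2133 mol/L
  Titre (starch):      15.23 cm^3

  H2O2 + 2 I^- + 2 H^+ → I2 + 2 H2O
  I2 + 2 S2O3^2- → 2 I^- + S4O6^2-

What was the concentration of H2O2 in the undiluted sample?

1.610 mol/L

n(S2O3^2-) = 0.01523 × 0.2133 = 3.249 × 10^-3 mol
n(I2) = n(S2O3^2-)/2 = 1.624 × 10^-3 mol
n(H2O2) in the aliquot = 1.624 × 10^-3 mol (1:1 ratio)
[H2O2]_dilute = 1.624 × 10^-3 / 0.02488 = 0.06528 mol/L
[H2O2]_original = 0.06528 × 250.0/10.14 = 1.610 mol/L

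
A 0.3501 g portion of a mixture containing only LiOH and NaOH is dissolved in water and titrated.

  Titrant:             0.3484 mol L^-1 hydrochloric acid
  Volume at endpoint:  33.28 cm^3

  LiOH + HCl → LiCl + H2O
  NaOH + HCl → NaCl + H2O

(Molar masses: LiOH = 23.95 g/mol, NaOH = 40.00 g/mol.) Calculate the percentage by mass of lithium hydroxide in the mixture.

n(HCl) = 0.03328 × 0.3484 = 0.01159 mol
Let x = n(LiOH), y = n(NaOH).
Titrant: 1x + 1y = 0.01159;  mass: 23.95x + 40.00y = 0.3501
Solving, x = 7.083 × 10^-3 mol, y = 4.511 × 10^-3 mol
mass of LiOH = 7.083 × 10^-3 × 23.95 = 0.1696 g
% LiOH = 0.1696 / 0.3501 × 100 = 48.46 %

48.46 %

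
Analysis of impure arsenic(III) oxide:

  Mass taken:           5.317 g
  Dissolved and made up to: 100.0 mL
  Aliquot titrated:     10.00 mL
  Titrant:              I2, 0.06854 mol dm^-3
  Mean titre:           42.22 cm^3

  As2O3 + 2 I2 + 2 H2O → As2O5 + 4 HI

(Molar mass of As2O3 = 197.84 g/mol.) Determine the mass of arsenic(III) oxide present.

2.863 g

n(I2) per titration = 0.04222 × 0.06854 = 2.894 × 10^-3 mol
From the 1:2 ratio, n(As2O3) in each aliquot = 1/2 × 2.894 × 10^-3 = 1.447 × 10^-3 mol
n(As2O3) in the whole flask = 1.447 × 10^-3 × 100.0/10.00 = 0.01447 mol
mass of As2O3 = 0.01447 × 197.84 = 2.863 g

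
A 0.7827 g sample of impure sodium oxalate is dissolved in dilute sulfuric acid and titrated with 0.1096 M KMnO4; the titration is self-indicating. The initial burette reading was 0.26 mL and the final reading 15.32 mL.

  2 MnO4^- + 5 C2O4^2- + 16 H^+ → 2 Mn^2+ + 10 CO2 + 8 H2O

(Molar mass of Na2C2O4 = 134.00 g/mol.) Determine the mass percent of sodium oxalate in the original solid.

n(KMnO4) = 0.01506 L × 0.1096 mol/L = 1.651 × 10^-3 mol
From the 5:2 ratio, n(Na2C2O4) = 5/2 × 1.651 × 10^-3 = 4.126 × 10^-3 mol
mass of Na2C2O4 = 4.126 × 10^-3 × 134.00 g/mol = 0.5529 g
% Na2C2O4 = 0.5529 / 0.7827 × 100 = 70.65 %

70.65 %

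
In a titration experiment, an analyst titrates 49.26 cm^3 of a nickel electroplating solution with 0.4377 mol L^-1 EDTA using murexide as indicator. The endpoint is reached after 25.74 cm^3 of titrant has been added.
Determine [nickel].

Ni^2+ + EDTA^4- → [Ni(EDTA)]^2-
n(EDTA) = 0.02574 L × 0.4377 mol/L = 0.01127 mol
n(Ni2+) = 0.01127 mol (1:1 mole ratio)
[Ni2+] = 0.01127 mol / 0.04926 L = 0.2287 mol/L

0.2287 mol/L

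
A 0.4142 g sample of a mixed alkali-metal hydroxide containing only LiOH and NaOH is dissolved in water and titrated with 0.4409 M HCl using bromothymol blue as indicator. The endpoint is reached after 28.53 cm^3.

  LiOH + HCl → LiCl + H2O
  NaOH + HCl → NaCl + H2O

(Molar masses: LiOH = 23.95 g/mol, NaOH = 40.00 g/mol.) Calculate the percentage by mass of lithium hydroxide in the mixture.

32.05 %

n(HCl) = 0.02853 × 0.4409 = 0.01258 mol
Let x = n(LiOH), y = n(NaOH).
Titrant: 1x + 1y = 0.01258;  mass: 23.95x + 40.00y = 0.4142
Solving, x = 5.542 × 10^-3 mol, y = 7.037 × 10^-3 mol
mass of LiOH = 5.542 × 10^-3 × 23.95 = 0.1327 g
% LiOH = 0.1327 / 0.4142 × 100 = 32.05 %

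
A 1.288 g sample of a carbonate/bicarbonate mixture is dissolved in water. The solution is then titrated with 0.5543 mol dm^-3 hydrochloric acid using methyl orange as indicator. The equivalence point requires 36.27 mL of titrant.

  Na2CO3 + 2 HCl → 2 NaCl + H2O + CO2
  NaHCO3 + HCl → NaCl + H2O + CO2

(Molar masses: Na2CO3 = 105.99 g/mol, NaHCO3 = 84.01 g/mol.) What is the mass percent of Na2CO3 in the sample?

53.19 %

n(HCl) = 0.03627 × 0.5543 = 0.02010 mol
Let x = n(Na2CO3), y = n(NaHCO3).
Titrant: 2x + 1y = 0.02010;  mass: 105.99x + 84.01y = 1.288
Solving, x = 6.464 × 10^-3 mol, y = 7.176 × 10^-3 mol
mass of Na2CO3 = 6.464 × 10^-3 × 105.99 = 0.6851 g
% Na2CO3 = 0.6851 / 1.288 × 100 = 53.19 %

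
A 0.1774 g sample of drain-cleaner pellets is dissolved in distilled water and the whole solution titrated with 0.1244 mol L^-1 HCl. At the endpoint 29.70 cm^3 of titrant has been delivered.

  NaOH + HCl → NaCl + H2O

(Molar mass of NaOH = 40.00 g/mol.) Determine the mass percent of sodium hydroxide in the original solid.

n(HCl) = 0.02970 L × 0.1244 mol/L = 3.695 × 10^-3 mol
n(NaOH) = 3.695 × 10^-3 mol (1:1 ratio)
mass of NaOH = 3.695 × 10^-3 × 40.00 g/mol = 0.1478 g
% NaOH = 0.1478 / 0.1774 × 100 = 83.31 %

83.31 %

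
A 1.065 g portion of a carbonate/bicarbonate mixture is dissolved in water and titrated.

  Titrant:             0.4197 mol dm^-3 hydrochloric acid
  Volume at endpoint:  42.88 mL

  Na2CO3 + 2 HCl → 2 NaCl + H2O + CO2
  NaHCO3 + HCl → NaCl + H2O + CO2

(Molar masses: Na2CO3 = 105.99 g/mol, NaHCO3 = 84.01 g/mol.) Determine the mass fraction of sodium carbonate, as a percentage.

n(HCl) = 0.04288 × 0.4197 = 0.01800 mol
Let x = n(Na2CO3), y = n(NaHCO3).
Titrant: 2x + 1y = 0.01800;  mass: 105.99x + 84.01y = 1.065
Solving, x = 7.205 × 10^-3 mol, y = 3.587 × 10^-3 mol
mass of Na2CO3 = 7.205 × 10^-3 × 105.99 = 0.7636 g
% Na2CO3 = 0.7636 / 1.065 × 100 = 71.70 %

71.70 %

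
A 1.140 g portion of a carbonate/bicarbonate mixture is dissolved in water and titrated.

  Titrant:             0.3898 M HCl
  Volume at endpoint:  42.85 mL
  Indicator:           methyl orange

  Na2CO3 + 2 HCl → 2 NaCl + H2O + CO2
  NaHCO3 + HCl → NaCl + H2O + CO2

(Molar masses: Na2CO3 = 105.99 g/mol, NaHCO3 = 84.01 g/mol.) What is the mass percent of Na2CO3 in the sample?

39.45 %

n(HCl) = 0.04285 × 0.3898 = 0.01670 mol
Let x = n(Na2CO3), y = n(NaHCO3).
Titrant: 2x + 1y = 0.01670;  mass: 105.99x + 84.01y = 1.140
Solving, x = 4.243 × 10^-3 mol, y = 8.216 × 10^-3 mol
mass of Na2CO3 = 4.243 × 10^-3 × 105.99 = 0.4497 g
% Na2CO3 = 0.4497 / 1.140 × 100 = 39.45 %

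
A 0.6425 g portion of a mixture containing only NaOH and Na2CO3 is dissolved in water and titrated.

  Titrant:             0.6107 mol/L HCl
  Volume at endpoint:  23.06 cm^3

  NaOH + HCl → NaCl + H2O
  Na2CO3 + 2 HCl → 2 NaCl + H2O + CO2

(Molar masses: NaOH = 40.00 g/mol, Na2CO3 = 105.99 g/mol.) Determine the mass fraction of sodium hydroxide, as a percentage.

49.74 %

n(HCl) = 0.02306 × 0.6107 = 0.01408 mol
Let x = n(NaOH), y = n(Na2CO3).
Titrant: 1x + 2y = 0.01408;  mass: 40.00x + 105.99y = 0.6425
Solving, x = 7.989 × 10^-3 mol, y = 3.047 × 10^-3 mol
mass of NaOH = 7.989 × 10^-3 × 40.00 = 0.3196 g
% NaOH = 0.3196 / 0.6425 × 100 = 49.74 %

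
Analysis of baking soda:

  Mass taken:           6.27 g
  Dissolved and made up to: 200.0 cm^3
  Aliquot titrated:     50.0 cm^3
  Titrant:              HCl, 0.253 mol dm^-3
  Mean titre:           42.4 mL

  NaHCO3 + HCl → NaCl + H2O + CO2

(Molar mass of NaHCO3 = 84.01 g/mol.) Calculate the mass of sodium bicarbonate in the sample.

3.60 g

n(HCl) per titration = 0.0424 × 0.253 = 0.0107 mol
n(NaHCO3) in each aliquot = 0.0107 mol (1:1 ratio)
n(NaHCO3) in the whole flask = 0.0107 × 200.0/50.0 = 0.0429 mol
mass of NaHCO3 = 0.0429 × 84.01 = 3.60 g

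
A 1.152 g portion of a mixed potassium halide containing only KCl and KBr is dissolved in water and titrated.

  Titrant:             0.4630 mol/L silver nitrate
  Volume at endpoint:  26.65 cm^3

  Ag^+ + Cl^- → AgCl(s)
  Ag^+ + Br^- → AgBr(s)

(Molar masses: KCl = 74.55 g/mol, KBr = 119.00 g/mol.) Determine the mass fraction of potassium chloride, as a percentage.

n(AgNO3) = 0.02665 × 0.4630 = 0.01234 mol
Let x = n(KCl), y = n(KBr).
Titrant: 1x + 1y = 0.01234;  mass: 74.55x + 119.00y = 1.152
Solving, x = 7.117 × 10^-3 mol, y = 5.222 × 10^-3 mol
mass of KCl = 7.117 × 10^-3 × 74.55 = 0.5305 g
% KCl = 0.5305 / 1.152 × 100 = 46.05 %

46.05 %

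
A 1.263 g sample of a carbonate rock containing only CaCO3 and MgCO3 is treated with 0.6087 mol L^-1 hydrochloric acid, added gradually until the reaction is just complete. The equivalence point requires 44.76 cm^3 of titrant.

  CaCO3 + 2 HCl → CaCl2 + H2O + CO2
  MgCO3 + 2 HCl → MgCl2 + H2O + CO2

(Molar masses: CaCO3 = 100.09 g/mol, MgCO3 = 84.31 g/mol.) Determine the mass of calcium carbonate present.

n(HCl) = 0.04476 × 0.6087 = 0.02725 mol
Let x = n(CaCO3), y = n(MgCO3).
Titrant: 2x + 2y = 0.02725;  mass: 100.09x + 84.31y = 1.263
Solving, x = 7.254 × 10^-3 mol, y = 6.369 × 10^-3 mol
mass of CaCO3 = 7.254 × 10^-3 × 100.09 = 0.7261 g

0.7261 g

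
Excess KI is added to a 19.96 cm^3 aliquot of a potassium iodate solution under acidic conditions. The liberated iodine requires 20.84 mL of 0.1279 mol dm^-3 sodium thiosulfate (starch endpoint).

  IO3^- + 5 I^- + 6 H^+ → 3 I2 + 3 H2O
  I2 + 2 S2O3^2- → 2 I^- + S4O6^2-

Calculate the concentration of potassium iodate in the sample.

n(S2O3^2-) = 0.02084 × 0.1279 = 2.665 × 10^-3 mol
n(I2) = n(S2O3^2-)/2 = 1.333 × 10^-3 mol
From the 1:3 ratio, n(IO3^-) in the aliquot = 1/3 × 1.333 × 10^-3 = 4.442 × 10^-4 mol
[IO3^-] = 4.442 × 10^-4 / 0.01996 = 0.02226 mol/L

0.02226 mol/L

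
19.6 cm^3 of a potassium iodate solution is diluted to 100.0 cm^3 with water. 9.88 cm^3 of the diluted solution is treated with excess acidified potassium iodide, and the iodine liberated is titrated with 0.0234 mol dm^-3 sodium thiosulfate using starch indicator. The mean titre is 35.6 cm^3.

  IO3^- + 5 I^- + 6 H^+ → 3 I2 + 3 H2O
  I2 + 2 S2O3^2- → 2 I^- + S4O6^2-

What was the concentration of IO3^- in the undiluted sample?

n(S2O3^2-) = 0.0356 × 0.0234 = 8.33 × 10^-4 mol
n(I2) = n(S2O3^2-)/2 = 4.17 × 10^-4 mol
From the 1:3 ratio, n(IO3^-) in the aliquot = 1/3 × 4.17 × 10^-4 = 1.39 × 10^-4 mol
[IO3^-]_dilute = 1.39 × 10^-4 / 0.00988 = 0.0141 mol/L
[IO3^-]_original = 0.0141 × 100.0/19.6 = 0.0717 mol/L

0.0717 mol/L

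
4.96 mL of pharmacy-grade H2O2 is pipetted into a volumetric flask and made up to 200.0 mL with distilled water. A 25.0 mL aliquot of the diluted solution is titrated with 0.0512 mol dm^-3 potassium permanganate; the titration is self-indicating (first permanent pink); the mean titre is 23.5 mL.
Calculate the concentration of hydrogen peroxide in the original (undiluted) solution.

4.85 mol/L

2 MnO4^- + 5 H2O2 + 6 H^+ → 2 Mn^2+ + 5 O2 + 8 H2O
n(KMnO4) = 0.0235 × 0.0512 = 1.20 × 10^-3 mol
From the 5:2 ratio, n(H2O2) in the aliquot = 5/2 × 1.20 × 10^-3 = 3.01 × 10^-3 mol
[H2O2]_dilute = 3.01 × 10^-3 / 0.0250 = 0.120 mol/L
Dilution factor = 200.0 / 4.96 = 40.32
[H2O2]_stock = 0.120 × 40.32 = 4.85 mol/L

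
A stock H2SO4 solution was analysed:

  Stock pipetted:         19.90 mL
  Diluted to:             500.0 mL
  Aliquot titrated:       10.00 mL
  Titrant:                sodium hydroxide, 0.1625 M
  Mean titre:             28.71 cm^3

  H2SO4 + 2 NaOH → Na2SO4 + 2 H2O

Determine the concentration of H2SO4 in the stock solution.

5.861 M

n(NaOH) = 0.02871 × 0.1625 = 4.665 × 10^-3 mol
From the 1:2 ratio, n(H2SO4) in the aliquot = 1/2 × 4.665 × 10^-3 = 2.333 × 10^-3 mol
[H2SO4]_dilute = 2.333 × 10^-3 / 0.01000 = 0.2333 mol/L
Dilution factor = 500.0 / 19.90 = 25.13
[H2SO4]_stock = 0.2333 × 25.13 = 5.861 mol/L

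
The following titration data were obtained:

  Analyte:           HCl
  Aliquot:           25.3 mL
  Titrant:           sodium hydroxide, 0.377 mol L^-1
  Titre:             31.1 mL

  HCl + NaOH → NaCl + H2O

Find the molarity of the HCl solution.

0.463 mol/L

n(NaOH) = 0.0311 L × 0.377 mol/L = 0.0117 mol
n(HCl) = 0.0117 mol (1:1 mole ratio)
[HCl] = 0.0117 mol / 0.0253 L = 0.463 mol/L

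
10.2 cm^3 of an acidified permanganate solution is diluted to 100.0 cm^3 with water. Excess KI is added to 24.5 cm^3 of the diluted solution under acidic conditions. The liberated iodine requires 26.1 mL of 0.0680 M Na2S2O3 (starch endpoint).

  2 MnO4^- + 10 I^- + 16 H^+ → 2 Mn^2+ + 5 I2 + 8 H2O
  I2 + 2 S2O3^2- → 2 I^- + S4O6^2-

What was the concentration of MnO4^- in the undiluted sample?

n(S2O3^2-) = 0.0261 × 0.0680 = 1.77 × 10^-3 mol
n(I2) = n(S2O3^2-)/2 = 8.87 × 10^-4 mol
From the 2:5 ratio, n(MnO4^-) in the aliquot = 2/5 × 8.87 × 10^-4 = 3.55 × 10^-4 mol
[MnO4^-]_dilute = 3.55 × 10^-4 / 0.0245 = 0.0145 mol/L
[MnO4^-]_original = 0.0145 × 100.0/10.2 = 0.142 mol/L

0.142 M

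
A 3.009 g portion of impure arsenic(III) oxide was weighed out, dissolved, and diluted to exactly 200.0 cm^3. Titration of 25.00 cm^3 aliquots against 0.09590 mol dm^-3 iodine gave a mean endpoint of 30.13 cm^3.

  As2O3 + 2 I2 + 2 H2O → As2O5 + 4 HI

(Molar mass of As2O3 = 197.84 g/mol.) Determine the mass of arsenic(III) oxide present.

2.287 g

n(I2) per titration = 0.03013 × 0.09590 = 2.889 × 10^-3 mol
From the 1:2 ratio, n(As2O3) in each aliquot = 1/2 × 2.889 × 10^-3 = 1.445 × 10^-3 mol
n(As2O3) in the whole flask = 1.445 × 10^-3 × 200.0/25.00 = 0.01156 mol
mass of As2O3 = 0.01156 × 197.84 = 2.287 g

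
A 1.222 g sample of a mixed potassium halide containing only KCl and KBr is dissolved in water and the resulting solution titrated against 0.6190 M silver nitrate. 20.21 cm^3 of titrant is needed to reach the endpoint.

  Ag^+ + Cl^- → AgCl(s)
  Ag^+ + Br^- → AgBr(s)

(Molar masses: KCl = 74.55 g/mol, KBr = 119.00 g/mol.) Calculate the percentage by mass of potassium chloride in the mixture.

n(AgNO3) = 0.02021 × 0.6190 = 0.01251 mol
Let x = n(KCl), y = n(KBr).
Titrant: 1x + 1y = 0.01251;  mass: 74.55x + 119.00y = 1.222
Solving, x = 6.000 × 10^-3 mol, y = 6.510 × 10^-3 mol
mass of KCl = 6.000 × 10^-3 × 74.55 = 0.4473 g
% KCl = 0.4473 / 1.222 × 100 = 36.60 %

36.60 %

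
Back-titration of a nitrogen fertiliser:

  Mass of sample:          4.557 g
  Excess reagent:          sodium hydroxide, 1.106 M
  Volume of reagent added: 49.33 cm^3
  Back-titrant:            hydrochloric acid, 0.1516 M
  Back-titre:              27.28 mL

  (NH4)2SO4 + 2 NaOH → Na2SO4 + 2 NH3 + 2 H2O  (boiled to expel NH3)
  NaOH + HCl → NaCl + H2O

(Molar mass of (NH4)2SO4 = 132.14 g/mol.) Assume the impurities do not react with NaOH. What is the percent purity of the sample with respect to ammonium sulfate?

73.11 %

n(NaOH) added = 0.04933 × 1.106 = 0.05456 mol
n(HCl) used in back-titration = 0.02728 × 0.1516 = 4.136 × 10^-3 mol
n(NaOH) left over = 4.136 × 10^-3 mol (1:1 ratio)
n(NaOH) consumed by analyte = 0.05456 − 4.136 × 10^-3 = 0.05042 mol
From the 1:2 ratio, n((NH4)2SO4) = 1/2 × 0.05042 = 0.02521 mol
mass of (NH4)2SO4 = 0.02521 × 132.14 = 3.331 g
% (NH4)2SO4 = 3.331 / 4.557 × 100 = 73.11 %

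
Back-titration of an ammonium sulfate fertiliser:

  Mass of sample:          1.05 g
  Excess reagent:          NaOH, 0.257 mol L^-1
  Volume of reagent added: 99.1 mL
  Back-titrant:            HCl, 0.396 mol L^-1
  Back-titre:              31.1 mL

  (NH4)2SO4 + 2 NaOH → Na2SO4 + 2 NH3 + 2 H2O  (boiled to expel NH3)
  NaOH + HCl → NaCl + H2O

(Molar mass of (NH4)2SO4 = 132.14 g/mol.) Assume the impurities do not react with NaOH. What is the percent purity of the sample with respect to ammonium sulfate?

n(NaOH) added = 0.0991 × 0.257 = 0.0255 mol
n(HCl) used in back-titration = 0.0311 × 0.396 = 0.0123 mol
n(NaOH) left over = 0.0123 mol (1:1 ratio)
n(NaOH) consumed by analyte = 0.0255 − 0.0123 = 0.0132 mol
From the 1:2 ratio, n((NH4)2SO4) = 1/2 × 0.0132 = 6.58 × 10^-3 mol
mass of (NH4)2SO4 = 6.58 × 10^-3 × 132.14 = 0.869 g
% (NH4)2SO4 = 0.869 / 1.05 × 100 = 82.8 %

82.8 %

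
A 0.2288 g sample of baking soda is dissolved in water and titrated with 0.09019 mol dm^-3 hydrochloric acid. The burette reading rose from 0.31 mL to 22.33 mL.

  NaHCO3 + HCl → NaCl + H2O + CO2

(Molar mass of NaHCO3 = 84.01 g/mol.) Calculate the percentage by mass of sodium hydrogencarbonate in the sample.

n(HCl) = 0.02202 L × 0.09019 mol/L = 1.986 × 10^-3 mol
n(NaHCO3) = 1.986 × 10^-3 mol (1:1 ratio)
mass of NaHCO3 = 1.986 × 10^-3 × 84.01 g/mol = 0.1668 g
% NaHCO3 = 0.1668 / 0.2288 × 100 = 72.92 %

72.92 %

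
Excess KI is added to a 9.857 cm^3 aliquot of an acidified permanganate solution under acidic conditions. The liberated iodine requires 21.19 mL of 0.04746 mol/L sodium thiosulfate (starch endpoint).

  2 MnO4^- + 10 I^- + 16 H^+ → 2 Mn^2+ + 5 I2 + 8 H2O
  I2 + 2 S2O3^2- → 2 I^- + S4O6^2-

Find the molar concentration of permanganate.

n(S2O3^2-) = 0.02119 × 0.04746 = 1.006 × 10^-3 mol
n(I2) = n(S2O3^2-)/2 = 5.028 × 10^-4 mol
From the 2:5 ratio, n(MnO4^-) in the aliquot = 2/5 × 5.028 × 10^-4 = 2.011 × 10^-4 mol
[MnO4^-] = 2.011 × 10^-4 / 0.009857 = 0.02041 mol/L

0.02041 mol/L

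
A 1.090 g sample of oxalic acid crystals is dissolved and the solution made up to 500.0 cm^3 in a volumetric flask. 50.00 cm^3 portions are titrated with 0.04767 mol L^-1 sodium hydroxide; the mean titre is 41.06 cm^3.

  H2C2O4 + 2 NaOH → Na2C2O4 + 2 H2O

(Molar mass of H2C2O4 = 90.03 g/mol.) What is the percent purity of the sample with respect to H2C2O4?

80.83 %

n(NaOH) per titration = 0.04106 × 0.04767 = 1.957 × 10^-3 mol
From the 1:2 ratio, n(H2C2O4) in each aliquot = 1/2 × 1.957 × 10^-3 = 9.787 × 10^-4 mol
n(H2C2O4) in the whole flask = 9.787 × 10^-4 × 500.0/50.00 = 9.787 × 10^-3 mol
mass of H2C2O4 = 9.787 × 10^-3 × 90.03 = 0.8811 g
% H2C2O4 = 0.8811 / 1.090 × 100 = 80.83 %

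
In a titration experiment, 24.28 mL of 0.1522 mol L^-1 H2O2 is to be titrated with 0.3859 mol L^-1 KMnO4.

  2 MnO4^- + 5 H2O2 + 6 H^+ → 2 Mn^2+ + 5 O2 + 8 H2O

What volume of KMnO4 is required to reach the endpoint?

3.830 mL

n(H2O2) = 0.02428 L × 0.1522 mol/L = 3.695 × 10^-3 mol
From the 2:5 stoichiometry, n(KMnO4) = 2/5 × 3.695 × 10^-3 = 1.478 × 10^-3 mol
V(KMnO4) = 1.478 × 10^-3 mol / 0.3859 mol/L = 0.003830 L = 3.830 mL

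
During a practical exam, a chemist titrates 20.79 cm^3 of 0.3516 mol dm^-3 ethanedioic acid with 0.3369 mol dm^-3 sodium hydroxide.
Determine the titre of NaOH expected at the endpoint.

43.39 mL

H2C2O4 + 2 NaOH → Na2C2O4 + 2 H2O
n(H2C2O4) = 0.02079 L × 0.3516 mol/L = 7.310 × 10^-3 mol
From the 2:1 stoichiometry, n(NaOH) = 2/1 × 7.310 × 10^-3 = 0.01462 mol
V(NaOH) = 0.01462 mol / 0.3369 mol/L = 0.04339 L = 43.39 mL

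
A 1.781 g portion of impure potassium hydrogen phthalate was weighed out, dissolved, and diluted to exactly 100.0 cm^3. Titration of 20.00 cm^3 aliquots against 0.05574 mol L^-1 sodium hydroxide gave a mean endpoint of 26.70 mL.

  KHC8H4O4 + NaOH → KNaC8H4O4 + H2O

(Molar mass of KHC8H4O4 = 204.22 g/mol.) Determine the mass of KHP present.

n(NaOH) per titration = 0.02670 × 0.05574 = 1.488 × 10^-3 mol
n(KHC8H4O4) in each aliquot = 1.488 × 10^-3 mol (1:1 ratio)
n(KHC8H4O4) in the whole flask = 1.488 × 10^-3 × 100.0/20.00 = 7.441 × 10^-3 mol
mass of KHC8H4O4 = 7.441 × 10^-3 × 204.22 = 1.520 g

1.520 g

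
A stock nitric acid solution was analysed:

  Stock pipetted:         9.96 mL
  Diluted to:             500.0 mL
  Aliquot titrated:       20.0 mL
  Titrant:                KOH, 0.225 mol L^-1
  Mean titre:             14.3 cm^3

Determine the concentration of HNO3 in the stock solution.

8.08 mol/L

HNO3 + KOH → KNO3 + H2O
n(KOH) = 0.0143 × 0.225 = 3.22 × 10^-3 mol
n(HNO3) in the aliquot = 3.22 × 10^-3 mol (1:1 ratio)
[HNO3]_dilute = 3.22 × 10^-3 / 0.0200 = 0.161 mol/L
Dilution factor = 500.0 / 9.96 = 50.20
[HNO3]_stock = 0.161 × 50.20 = 8.08 mol/L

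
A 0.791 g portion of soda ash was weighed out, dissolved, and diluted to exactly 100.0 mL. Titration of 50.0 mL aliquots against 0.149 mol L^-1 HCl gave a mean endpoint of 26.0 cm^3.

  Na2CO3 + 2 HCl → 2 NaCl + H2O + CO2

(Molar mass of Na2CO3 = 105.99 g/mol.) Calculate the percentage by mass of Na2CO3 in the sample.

51.9 %

n(HCl) per titration = 0.0260 × 0.149 = 3.87 × 10^-3 mol
From the 1:2 ratio, n(Na2CO3) in each aliquot = 1/2 × 3.87 × 10^-3 = 1.94 × 10^-3 mol
n(Na2CO3) in the whole flask = 1.94 × 10^-3 × 100.0/50.0 = 3.87 × 10^-3 mol
mass of Na2CO3 = 3.87 × 10^-3 × 105.99 = 0.411 g
% Na2CO3 = 0.411 / 0.791 × 100 = 51.9 %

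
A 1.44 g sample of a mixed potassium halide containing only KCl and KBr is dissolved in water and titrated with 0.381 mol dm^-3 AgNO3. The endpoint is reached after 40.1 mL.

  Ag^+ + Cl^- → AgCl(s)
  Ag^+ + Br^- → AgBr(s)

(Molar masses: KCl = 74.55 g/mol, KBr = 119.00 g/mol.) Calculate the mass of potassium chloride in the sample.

0.634 g

n(AgNO3) = 0.0401 × 0.381 = 0.0153 mol
Let x = n(KCl), y = n(KBr).
Titrant: 1x + 1y = 0.0153;  mass: 74.55x + 119.00y = 1.44
Solving, x = 8.51 × 10^-3 mol, y = 6.77 × 10^-3 mol
mass of KCl = 8.51 × 10^-3 × 74.55 = 0.634 g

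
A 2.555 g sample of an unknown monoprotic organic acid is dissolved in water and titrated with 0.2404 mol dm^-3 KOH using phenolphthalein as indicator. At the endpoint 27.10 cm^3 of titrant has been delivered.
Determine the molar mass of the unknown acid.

392.2 g/mol

n(KOH) = 0.02710 L × 0.2404 mol/L = 6.515 × 10^-3 mol
n(HA) = 6.515 × 10^-3 mol (1:1 ratio)
M = m / n = 2.555 g / 6.515 × 10^-3 mol = 392.2 g/mol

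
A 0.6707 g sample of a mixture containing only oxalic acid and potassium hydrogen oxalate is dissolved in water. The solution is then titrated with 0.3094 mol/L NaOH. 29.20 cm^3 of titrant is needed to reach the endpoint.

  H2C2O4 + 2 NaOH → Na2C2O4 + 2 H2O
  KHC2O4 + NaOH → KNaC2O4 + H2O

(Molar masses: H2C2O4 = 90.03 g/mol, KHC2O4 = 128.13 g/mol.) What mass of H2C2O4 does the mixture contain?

0.2637 g

n(NaOH) = 0.02920 × 0.3094 = 9.034 × 10^-3 mol
Let x = n(H2C2O4), y = n(KHC2O4).
Titrant: 2x + 1y = 9.034 × 10^-3;  mass: 90.03x + 128.13y = 0.6707
Solving, x = 2.929 × 10^-3 mol, y = 3.176 × 10^-3 mol
mass of H2C2O4 = 2.929 × 10^-3 × 90.03 = 0.2637 g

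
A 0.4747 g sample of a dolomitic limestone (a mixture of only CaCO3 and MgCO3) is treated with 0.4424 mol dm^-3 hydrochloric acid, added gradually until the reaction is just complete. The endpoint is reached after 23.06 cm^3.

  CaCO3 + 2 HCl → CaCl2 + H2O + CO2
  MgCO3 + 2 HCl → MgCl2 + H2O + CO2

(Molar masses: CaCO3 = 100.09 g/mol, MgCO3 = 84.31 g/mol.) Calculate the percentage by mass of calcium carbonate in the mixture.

n(HCl) = 0.02306 × 0.4424 = 0.01020 mol
Let x = n(CaCO3), y = n(MgCO3).
Titrant: 2x + 2y = 0.01020;  mass: 100.09x + 84.31y = 0.4747
Solving, x = 2.829 × 10^-3 mol, y = 2.272 × 10^-3 mol
mass of CaCO3 = 2.829 × 10^-3 × 100.09 = 0.2832 g
% CaCO3 = 0.2832 / 0.4747 × 100 = 59.65 %

59.65 %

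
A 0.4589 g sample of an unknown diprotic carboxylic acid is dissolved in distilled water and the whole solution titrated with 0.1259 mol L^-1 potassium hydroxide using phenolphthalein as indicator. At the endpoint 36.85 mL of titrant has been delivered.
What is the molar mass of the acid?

197.8 g/mol

n(KOH) = 0.03685 L × 0.1259 mol/L = 4.639 × 10^-3 mol
From the 1:2 ratio, n(H2A) = 1/2 × 4.639 × 10^-3 = 2.320 × 10^-3 mol
M = m / n = 0.4589 g / 2.320 × 10^-3 mol = 197.8 g/mol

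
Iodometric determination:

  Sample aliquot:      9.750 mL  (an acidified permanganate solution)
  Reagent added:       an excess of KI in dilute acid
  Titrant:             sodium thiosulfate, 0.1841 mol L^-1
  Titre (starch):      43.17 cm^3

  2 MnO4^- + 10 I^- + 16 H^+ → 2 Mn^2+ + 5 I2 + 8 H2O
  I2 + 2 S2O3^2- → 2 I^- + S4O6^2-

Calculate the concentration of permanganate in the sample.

0.1630 mol/L

n(S2O3^2-) = 0.04317 × 0.1841 = 7.948 × 10^-3 mol
n(I2) = n(S2O3^2-)/2 = 3.974 × 10^-3 mol
From the 2:5 ratio, n(MnO4^-) in the aliquot = 2/5 × 3.974 × 10^-3 = 1.590 × 10^-3 mol
[MnO4^-] = 1.590 × 10^-3 / 0.009750 = 0.1630 mol/L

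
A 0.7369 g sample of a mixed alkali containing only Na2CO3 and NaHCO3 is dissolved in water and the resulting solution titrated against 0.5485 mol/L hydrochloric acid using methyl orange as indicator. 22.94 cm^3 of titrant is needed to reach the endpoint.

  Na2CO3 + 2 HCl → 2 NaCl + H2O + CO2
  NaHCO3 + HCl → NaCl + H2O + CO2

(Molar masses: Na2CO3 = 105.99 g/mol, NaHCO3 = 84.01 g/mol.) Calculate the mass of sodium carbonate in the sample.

0.5471 g

n(HCl) = 0.02294 × 0.5485 = 0.01258 mol
Let x = n(Na2CO3), y = n(NaHCO3).
Titrant: 2x + 1y = 0.01258;  mass: 105.99x + 84.01y = 0.7369
Solving, x = 5.161 × 10^-3 mol, y = 2.260 × 10^-3 mol
mass of Na2CO3 = 5.161 × 10^-3 × 105.99 = 0.5471 g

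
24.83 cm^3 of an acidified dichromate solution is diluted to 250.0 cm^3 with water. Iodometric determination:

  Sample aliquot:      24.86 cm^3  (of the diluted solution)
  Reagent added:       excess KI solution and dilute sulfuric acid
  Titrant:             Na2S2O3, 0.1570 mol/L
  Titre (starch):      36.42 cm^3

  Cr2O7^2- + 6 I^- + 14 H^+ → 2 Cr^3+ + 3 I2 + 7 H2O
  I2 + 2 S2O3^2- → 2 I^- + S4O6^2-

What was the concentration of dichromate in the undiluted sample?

n(S2O3^2-) = 0.03642 × 0.1570 = 5.718 × 10^-3 mol
n(I2) = n(S2O3^2-)/2 = 2.859 × 10^-3 mol
From the 1:3 ratio, n(Cr2O7^2-) in the aliquot = 1/3 × 2.859 × 10^-3 = 9.530 × 10^-4 mol
[Cr2O7^2-]_dilute = 9.530 × 10^-4 / 0.02486 = 0.03833 mol/L
[Cr2O7^2-]_original = 0.03833 × 250.0/24.83 = 0.3860 mol/L

0.3860 mol/L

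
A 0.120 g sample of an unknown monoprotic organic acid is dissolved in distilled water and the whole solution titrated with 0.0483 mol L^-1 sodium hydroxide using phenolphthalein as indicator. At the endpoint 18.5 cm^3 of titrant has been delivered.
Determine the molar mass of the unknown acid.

134 g/mol

n(NaOH) = 0.0185 L × 0.0483 mol/L = 8.94 × 10^-4 mol
n(HA) = 8.94 × 10^-4 mol (1:1 ratio)
M = m / n = 0.120 g / 8.94 × 10^-4 mol = 134 g/mol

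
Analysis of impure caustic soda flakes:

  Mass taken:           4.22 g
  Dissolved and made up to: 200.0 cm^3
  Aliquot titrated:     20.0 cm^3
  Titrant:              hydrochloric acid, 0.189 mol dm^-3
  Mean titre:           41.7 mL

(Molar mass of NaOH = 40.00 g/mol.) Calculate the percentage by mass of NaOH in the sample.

NaOH + HCl → NaCl + H2O
n(HCl) per titration = 0.0417 × 0.189 = 7.88 × 10^-3 mol
n(NaOH) in each aliquot = 7.88 × 10^-3 mol (1:1 ratio)
n(NaOH) in the whole flask = 7.88 × 10^-3 × 200.0/20.0 = 0.0788 mol
mass of NaOH = 0.0788 × 40.00 = 3.15 g
% NaOH = 3.15 / 4.22 × 100 = 74.7 %

74.7 %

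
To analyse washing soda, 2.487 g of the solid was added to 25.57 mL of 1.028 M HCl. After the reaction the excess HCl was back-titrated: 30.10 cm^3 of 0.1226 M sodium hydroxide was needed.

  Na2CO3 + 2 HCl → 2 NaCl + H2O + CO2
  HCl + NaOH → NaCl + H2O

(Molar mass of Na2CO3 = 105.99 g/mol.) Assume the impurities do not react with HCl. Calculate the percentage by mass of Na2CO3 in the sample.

n(HCl) added = 0.02557 × 1.028 = 0.02629 mol
n(NaOH) used in back-titration = 0.03010 × 0.1226 = 3.690 × 10^-3 mol
n(HCl) left over = 3.690 × 10^-3 mol (1:1 ratio)
n(HCl) consumed by analyte = 0.02629 − 3.690 × 10^-3 = 0.02260 mol
From the 1:2 ratio, n(Na2CO3) = 1/2 × 0.02260 = 0.01130 mol
mass of Na2CO3 = 0.01130 × 105.99 = 1.197 g
% Na2CO3 = 1.197 / 2.487 × 100 = 48.15 %

48.15 %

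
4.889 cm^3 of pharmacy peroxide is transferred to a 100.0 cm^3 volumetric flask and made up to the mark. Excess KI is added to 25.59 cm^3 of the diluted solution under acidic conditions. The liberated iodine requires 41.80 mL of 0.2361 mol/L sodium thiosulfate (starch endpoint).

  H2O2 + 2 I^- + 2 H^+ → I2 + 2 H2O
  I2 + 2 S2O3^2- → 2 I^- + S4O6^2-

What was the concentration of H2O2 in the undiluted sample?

3.944 mol/L

n(S2O3^2-) = 0.04180 × 0.2361 = 9.869 × 10^-3 mol
n(I2) = n(S2O3^2-)/2 = 4.934 × 10^-3 mol
n(H2O2) in the aliquot = 4.934 × 10^-3 mol (1:1 ratio)
[H2O2]_dilute = 4.934 × 10^-3 / 0.02559 = 0.1928 mol/L
[H2O2]_original = 0.1928 × 100.0/4.889 = 3.944 mol/L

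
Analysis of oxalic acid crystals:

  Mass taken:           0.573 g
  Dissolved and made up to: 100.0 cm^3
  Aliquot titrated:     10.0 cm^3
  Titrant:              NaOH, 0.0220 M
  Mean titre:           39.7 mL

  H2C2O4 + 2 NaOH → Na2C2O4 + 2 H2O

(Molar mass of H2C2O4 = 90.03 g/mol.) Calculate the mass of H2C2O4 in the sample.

0.393 g

n(NaOH) per titration = 0.0397 × 0.0220 = 8.73 × 10^-4 mol
From the 1:2 ratio, n(H2C2O4) in each aliquot = 1/2 × 8.73 × 10^-4 = 4.37 × 10^-4 mol
n(H2C2O4) in the whole flask = 4.37 × 10^-4 × 100.0/10.0 = 4.37 × 10^-3 mol
mass of H2C2O4 = 4.37 × 10^-3 × 90.03 = 0.393 g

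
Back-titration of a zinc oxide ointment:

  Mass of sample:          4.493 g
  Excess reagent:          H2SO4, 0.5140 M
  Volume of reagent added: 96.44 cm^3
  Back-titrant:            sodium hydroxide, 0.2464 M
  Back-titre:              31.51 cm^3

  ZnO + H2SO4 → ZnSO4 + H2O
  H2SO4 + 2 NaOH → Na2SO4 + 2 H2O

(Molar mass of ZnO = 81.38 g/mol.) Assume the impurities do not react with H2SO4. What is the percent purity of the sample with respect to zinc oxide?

n(H2SO4) added = 0.09644 × 0.5140 = 0.04957 mol
n(NaOH) used in back-titration = 0.03151 × 0.2464 = 7.764 × 10^-3 mol
From the 1:2 ratio, n(H2SO4) left over = 1/2 × 7.764 × 10^-3 = 3.882 × 10^-3 mol
n(H2SO4) consumed by analyte = 0.04957 − 3.882 × 10^-3 = 0.04569 mol
n(ZnO) = 0.04569 mol (1:1 ratio)
mass of ZnO = 0.04569 × 81.38 = 3.718 g
% ZnO = 3.718 / 4.493 × 100 = 82.75 %

82.75 %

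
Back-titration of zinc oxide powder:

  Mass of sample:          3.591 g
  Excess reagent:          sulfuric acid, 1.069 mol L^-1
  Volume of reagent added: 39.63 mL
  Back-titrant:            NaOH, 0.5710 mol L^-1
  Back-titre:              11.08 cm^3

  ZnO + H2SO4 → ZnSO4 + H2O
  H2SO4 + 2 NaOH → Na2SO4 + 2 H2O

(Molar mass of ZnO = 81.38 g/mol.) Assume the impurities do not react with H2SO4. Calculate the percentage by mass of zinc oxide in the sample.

88.84 %

n(H2SO4) added = 0.03963 × 1.069 = 0.04236 mol
n(NaOH) used in back-titration = 0.01108 × 0.5710 = 6.327 × 10^-3 mol
From the 1:2 ratio, n(H2SO4) left over = 1/2 × 6.327 × 10^-3 = 3.163 × 10^-3 mol
n(H2SO4) consumed by analyte = 0.04236 − 3.163 × 10^-3 = 0.03920 mol
n(ZnO) = 0.03920 mol (1:1 ratio)
mass of ZnO = 0.03920 × 81.38 = 3.190 g
% ZnO = 3.190 / 3.591 × 100 = 88.84 %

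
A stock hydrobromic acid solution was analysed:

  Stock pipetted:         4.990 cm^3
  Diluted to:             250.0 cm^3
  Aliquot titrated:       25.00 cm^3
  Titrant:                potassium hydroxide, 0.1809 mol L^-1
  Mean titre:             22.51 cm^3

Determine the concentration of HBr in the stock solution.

8.160 mol/L

HBr + KOH → KBr + H2O
n(KOH) = 0.02251 × 0.1809 = 4.072 × 10^-3 mol
n(HBr) in the aliquot = 4.072 × 10^-3 mol (1:1 ratio)
[HBr]_dilute = 4.072 × 10^-3 / 0.02500 = 0.1629 mol/L
Dilution factor = 250.0 / 4.990 = 50.10
[HBr]_stock = 0.1629 × 50.10 = 8.160 mol/L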